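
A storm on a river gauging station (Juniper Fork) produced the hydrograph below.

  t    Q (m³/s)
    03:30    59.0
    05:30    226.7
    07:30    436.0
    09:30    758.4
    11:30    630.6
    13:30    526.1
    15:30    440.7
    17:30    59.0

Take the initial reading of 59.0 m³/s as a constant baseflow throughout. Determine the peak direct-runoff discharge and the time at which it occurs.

Q_p = 699.4 m³/s at t = 09:30

Subtracting baseflow gives direct-runoff ordinates: 0.0, 167.7, 377.0, 699.4, 571.6, 467.1, 381.7, 0.0 m³/s.
The maximum is 699.4 m³/s, occurring at the reading for t = 09:30.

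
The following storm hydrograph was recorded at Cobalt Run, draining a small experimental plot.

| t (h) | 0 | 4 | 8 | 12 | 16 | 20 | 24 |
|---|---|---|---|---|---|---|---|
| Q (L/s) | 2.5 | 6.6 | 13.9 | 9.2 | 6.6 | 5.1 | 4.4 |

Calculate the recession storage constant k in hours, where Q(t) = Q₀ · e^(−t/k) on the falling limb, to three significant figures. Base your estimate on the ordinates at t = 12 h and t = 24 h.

k ≈ 16.3 h

On the falling limb, Q drops from 9.2 to 4.4 L/s between t = 12 h and t = 24 h (Δt = 12 h).
k = −Δt / ln(Q₂/Q₁) = −12 / ln(4.4/9.2) = 16.3 h.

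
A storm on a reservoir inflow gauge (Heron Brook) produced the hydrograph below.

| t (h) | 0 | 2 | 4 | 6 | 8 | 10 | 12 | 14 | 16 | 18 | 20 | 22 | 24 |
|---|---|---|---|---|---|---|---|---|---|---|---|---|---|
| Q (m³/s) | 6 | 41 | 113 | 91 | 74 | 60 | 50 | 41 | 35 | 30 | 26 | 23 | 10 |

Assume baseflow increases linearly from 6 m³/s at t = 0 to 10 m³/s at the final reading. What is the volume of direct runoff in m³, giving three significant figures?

V ≈ 3.57 × 10^6 m³

Direct-runoff ordinates (Q − Q_b): 0.00, 34.67, 106.33, 84.00, 66.67, 52.33, 42.00, 32.67, 26.33, 21.00, 16.67, 13.33, 0.00 m³/s.
ΣQ_DR = 496.0 m³/s.
With Δt = 2 h = 7200 s, V = ΣQ_DR · Δt = 496.0 × 7200 = 3.57 × 10^6 m³.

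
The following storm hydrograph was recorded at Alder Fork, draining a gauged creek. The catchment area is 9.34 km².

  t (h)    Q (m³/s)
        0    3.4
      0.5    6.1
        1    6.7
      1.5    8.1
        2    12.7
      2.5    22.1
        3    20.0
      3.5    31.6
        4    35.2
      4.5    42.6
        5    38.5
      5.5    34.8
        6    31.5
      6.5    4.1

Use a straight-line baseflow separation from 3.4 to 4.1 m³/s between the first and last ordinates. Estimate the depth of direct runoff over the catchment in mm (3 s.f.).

d ≈ 47.2 mm

Direct runoff: 0.00, 2.65, 3.19, 4.54, 9.08, 18.43, 16.28, 27.82, 31.37, 38.72, 34.56, 30.81, 27.45, 0.00 m³/s; ΣQ_DR = 244.9 m³/s.
V = ΣQ_DR · Δt = 244.9 × 1800 s = 4.408 × 10^5 m³.
Over A = 9.34 km², depth = V / A = 47.2 mm.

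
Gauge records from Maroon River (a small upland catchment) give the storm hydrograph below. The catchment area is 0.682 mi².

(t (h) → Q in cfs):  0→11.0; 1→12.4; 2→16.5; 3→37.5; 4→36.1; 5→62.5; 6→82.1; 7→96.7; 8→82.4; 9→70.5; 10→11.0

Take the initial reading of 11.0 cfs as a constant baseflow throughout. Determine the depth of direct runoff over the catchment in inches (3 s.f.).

Direct runoff: 0.0, 1.4, 5.5, 26.5, 25.1, 51.5, 71.1, 85.7, 71.4, 59.5, 0.0 cfs; ΣQ_DR = 397.7 cfs.
V = ΣQ_DR · Δt = 397.7 × 3600 s = 1.432 × 10^6 ft³.
Over A = 0.682 mi², depth = V / A = 0.904 in.

d ≈ 0.904 in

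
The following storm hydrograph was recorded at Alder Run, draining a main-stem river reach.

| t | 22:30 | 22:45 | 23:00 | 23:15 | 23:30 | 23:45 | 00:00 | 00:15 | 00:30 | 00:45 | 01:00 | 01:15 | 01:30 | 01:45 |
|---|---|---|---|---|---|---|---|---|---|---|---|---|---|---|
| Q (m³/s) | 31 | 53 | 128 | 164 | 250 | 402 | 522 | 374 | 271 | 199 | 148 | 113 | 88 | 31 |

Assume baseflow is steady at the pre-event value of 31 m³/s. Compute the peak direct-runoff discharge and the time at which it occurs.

Subtracting baseflow gives direct-runoff ordinates: 0.0, 22.0, 97.0, 133.0, 219.0, 371.0, 491.0, 343.0, 240.0, 168.0, 117.0, 82.0, 57.0, 0.0 m³/s.
The maximum is 491.0 m³/s, occurring at the reading for t = 00:00.

Q_p = 491.0 m³/s at t = 00:00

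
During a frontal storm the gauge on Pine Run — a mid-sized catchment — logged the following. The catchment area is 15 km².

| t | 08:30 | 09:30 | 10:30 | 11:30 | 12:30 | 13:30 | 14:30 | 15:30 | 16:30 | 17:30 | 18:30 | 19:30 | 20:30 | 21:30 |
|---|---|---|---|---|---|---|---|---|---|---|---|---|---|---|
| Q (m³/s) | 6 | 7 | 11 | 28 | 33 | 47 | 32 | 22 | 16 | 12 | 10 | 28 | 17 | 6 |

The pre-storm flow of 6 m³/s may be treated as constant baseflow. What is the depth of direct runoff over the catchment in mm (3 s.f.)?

d ≈ 45.8 mm

Direct runoff: 0.0, 1.0, 5.0, 22.0, 27.0, 41.0, 26.0, 16.0, 10.0, 6.0, 4.0, 22.0, 11.0, 0.0 m³/s; ΣQ_DR = 191.0 m³/s.
V = ΣQ_DR · Δt = 191.0 × 3600 s = 6.876 × 10^5 m³.
Over A = 15 km², depth = V / A = 45.8 mm.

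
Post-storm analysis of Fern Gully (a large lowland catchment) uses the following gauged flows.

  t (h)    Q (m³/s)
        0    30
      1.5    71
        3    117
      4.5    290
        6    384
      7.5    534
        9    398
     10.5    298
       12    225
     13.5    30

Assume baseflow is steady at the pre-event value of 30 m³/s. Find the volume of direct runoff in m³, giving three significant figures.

Direct-runoff ordinates (Q − Q_b): 0.0, 41.0, 87.0, 260.0, 354.0, 504.0, 368.0, 268.0, 195.0, 0.0 m³/s.
ΣQ_DR = 2077 m³/s.
With Δt = 1.5 h = 5400 s, V = ΣQ_DR · Δt = 2077 × 5400 = 1.12 × 10^7 m³.

V ≈ 1.12 × 10^7 m³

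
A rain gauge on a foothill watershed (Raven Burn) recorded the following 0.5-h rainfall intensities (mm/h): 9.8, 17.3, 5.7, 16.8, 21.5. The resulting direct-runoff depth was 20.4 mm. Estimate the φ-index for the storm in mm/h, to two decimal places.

Only the 4 blocks with intensity above φ contribute runoff: 9.8, 17.3, 16.8, 21.5 mm/h.
Σ(I−φ)·Δt = d  ⇒  (9.8+17.3+16.8+21.5 − 4φ)·0.5 = 20.4
φ = (65.40 − 20.4/0.5) / 4 = 6.15 mm/h.

φ ≈ 6.15 mm/h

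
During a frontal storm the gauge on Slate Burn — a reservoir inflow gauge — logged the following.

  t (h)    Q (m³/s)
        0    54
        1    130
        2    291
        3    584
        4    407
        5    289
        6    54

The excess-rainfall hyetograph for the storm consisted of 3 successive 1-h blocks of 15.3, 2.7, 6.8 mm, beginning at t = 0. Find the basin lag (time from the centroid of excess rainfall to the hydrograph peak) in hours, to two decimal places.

Centroid of excess rainfall: t_c = Σ P_i·t̄_i / ΣP_i = 1.1573 h (block centres at 0.5, 1.5, 2.5 h).
Hydrograph peak occurs at t = 3 h, so basin lag t_L = 3 − 1.1573 = 1.84 h.

t_L ≈ 1.84 h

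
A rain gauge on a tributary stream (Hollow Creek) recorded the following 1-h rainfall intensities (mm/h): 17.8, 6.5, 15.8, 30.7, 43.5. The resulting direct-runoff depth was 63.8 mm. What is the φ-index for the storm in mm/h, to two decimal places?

φ ≈ 11.00 mm/h

Only the 4 blocks with intensity above φ contribute runoff: 17.8, 15.8, 30.7, 43.5 mm/h.
Σ(I−φ)·Δt = d  ⇒  (17.8+15.8+30.7+43.5 − 4φ)·1 = 63.8
φ = (107.8 − 63.8/1) / 4 = 11.00 mm/h.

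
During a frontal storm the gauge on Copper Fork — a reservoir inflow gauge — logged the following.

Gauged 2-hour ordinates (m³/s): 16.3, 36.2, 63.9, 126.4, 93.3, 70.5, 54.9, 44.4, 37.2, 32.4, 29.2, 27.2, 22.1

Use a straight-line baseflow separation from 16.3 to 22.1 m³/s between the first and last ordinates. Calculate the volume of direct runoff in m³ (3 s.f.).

Direct-runoff ordinates (Q − Q_b): 0.00, 19.42, 46.63, 108.65, 75.07, 51.78, 35.70, 24.72, 17.03, 11.75, 8.07, 5.58, 0.00 m³/s.
ΣQ_DR = 404.4 m³/s.
With Δt = 2 h = 7200 s, V = ΣQ_DR · Δt = 404.4 × 7200 = 2.91 × 10^6 m³.

V ≈ 2.91 × 10^6 m³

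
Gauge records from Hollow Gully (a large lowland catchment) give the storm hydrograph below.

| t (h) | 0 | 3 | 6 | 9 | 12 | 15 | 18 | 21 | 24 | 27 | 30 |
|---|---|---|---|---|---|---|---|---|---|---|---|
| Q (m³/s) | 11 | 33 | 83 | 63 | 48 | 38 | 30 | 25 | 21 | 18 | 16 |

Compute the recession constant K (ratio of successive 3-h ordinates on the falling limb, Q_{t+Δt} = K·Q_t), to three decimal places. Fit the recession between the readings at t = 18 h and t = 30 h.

Using the recession-limb readings at t = 18 h and t = 30 h: Q falls from 30 to 16 m³/s over 4 intervals.
K = (Q₂/Q₁)^(1/4) = (16/30)^(1/4) = 0.855.

K ≈ 0.855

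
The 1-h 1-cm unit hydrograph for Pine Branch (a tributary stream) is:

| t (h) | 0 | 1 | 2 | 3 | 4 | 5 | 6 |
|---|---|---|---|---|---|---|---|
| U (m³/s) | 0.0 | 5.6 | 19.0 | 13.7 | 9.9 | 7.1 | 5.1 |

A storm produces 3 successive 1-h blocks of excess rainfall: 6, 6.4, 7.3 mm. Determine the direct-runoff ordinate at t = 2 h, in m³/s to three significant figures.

By discrete convolution, Q_j = Σ (P_i / 10 mm) · U_{j−i}.
At t = 2 h (j=2): Q = (6/10)·19.0 + (6.4/10)·5.6 + (7.3/10)·0.0 = 15.0 m³/s.

Q ≈ 15.0 m³/s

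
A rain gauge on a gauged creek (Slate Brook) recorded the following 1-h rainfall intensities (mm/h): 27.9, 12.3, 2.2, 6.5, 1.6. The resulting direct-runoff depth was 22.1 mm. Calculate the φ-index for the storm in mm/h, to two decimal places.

φ ≈ 9.05 mm/h

Only the 2 blocks with intensity above φ contribute runoff: 27.9, 12.3 mm/h.
Σ(I−φ)·Δt = d  ⇒  (27.9+12.3 − 2φ)·1 = 22.1
φ = (40.20 − 22.1/1) / 2 = 9.05 mm/h.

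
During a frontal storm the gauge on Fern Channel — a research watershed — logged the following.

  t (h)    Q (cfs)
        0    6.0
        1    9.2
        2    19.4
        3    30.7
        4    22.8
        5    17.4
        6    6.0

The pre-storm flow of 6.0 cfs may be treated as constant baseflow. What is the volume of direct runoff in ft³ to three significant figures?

Direct-runoff ordinates (Q − Q_b): 0.0, 3.2, 13.4, 24.7, 16.8, 11.4, 0.0 cfs.
ΣQ_DR = 69.50 cfs.
With Δt = 1 h = 3600 s, V = ΣQ_DR · Δt = 69.50 × 3600 = 2.50 × 10^5 ft³.

V ≈ 2.50 × 10^5 ft³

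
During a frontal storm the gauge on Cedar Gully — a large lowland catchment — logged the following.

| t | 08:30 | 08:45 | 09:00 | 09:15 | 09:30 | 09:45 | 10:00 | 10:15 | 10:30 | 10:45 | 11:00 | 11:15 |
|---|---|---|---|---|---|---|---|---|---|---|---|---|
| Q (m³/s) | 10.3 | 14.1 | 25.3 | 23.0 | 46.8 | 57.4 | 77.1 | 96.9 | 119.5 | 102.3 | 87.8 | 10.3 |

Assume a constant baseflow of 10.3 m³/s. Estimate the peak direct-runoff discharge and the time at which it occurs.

Q_p = 109.2 m³/s at t = 10:30

Subtracting baseflow gives direct-runoff ordinates: 0.0, 3.8, 15.0, 12.7, 36.5, 47.1, 66.8, 86.6, 109.2, 92.0, 77.5, 0.0 m³/s.
The maximum is 109.2 m³/s, occurring at the reading for t = 10:30.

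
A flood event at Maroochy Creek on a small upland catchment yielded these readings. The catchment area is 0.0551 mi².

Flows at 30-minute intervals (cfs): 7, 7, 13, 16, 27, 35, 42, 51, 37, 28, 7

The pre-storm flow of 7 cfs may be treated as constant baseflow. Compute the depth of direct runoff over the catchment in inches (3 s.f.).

Direct runoff: 0.0, 0.0, 6.0, 9.0, 20.0, 28.0, 35.0, 44.0, 30.0, 21.0, 0.0 cfs; ΣQ_DR = 193.0 cfs.
V = ΣQ_DR · Δt = 193.0 × 1800 s = 3.474 × 10^5 ft³.
Over A = 0.0551 mi², depth = V / A = 2.71 in.

d ≈ 2.71 in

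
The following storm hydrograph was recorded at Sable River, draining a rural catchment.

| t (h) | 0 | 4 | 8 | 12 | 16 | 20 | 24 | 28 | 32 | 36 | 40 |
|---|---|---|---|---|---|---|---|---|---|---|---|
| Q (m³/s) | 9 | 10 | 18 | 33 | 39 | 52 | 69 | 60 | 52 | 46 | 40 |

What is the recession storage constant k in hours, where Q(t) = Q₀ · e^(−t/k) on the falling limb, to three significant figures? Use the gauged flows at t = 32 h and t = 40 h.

k ≈ 30.5 h

On the falling limb, Q drops from 52 to 40 m³/s between t = 32 h and t = 40 h (Δt = 8 h).
k = −Δt / ln(Q₂/Q₁) = −8 / ln(40/52) = 30.5 h.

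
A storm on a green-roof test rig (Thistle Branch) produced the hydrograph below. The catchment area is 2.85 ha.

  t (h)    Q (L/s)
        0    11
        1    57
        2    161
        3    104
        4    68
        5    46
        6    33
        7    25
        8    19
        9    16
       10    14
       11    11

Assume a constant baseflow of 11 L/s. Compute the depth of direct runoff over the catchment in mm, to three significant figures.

d ≈ 54.7 mm

Direct runoff: 0.0, 46.0, 150.0, 93.0, 57.0, 35.0, 22.0, 14.0, 8.0, 5.0, 3.0, 0.0 L/s; ΣQ_DR = 433.0 L/s.
V = ΣQ_DR · Δt = 433.0 × 3600 s = 1.559 × 10^6 L.
Over A = 2.85 ha, depth = V / A = 54.7 mm.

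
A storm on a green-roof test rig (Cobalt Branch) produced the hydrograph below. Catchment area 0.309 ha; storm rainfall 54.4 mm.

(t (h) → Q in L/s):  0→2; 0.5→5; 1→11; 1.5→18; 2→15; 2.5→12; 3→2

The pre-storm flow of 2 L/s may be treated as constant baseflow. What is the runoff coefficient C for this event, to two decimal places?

ΣQ_DR = 51.00 L/s; V = ΣQ_DR·Δt = 91800 L.
Runoff depth d = V / A = 29.71 mm.
C = d / P = 29.71 / 54.4 = 0.55.

C ≈ 0.55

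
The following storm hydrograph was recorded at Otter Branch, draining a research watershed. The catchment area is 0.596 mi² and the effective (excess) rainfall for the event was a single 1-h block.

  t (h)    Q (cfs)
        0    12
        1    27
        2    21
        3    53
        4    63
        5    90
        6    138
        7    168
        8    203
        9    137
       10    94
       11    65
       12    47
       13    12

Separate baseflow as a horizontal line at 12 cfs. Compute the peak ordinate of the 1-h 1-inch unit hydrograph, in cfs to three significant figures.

U_p ≈ 76.4 cfs

Direct runoff: 0.0, 15.0, 9.0, 41.0, 51.0, 78.0, 126.0, 156.0, 191.0, 125.0, 82.0, 53.0, 35.0, 0.0 cfs; ΣQ_DR = 962.0 cfs, peak = 191.0 cfs.
Runoff depth d = ΣQ_DR·Δt / A = 962.0 × 3600 / (0.596 mi²) = 2.501 in.
The 1-inch UH is the DRH scaled by (1 in)/d, so U_p = 191.0 × 1/2.501 = 76.4 cfs.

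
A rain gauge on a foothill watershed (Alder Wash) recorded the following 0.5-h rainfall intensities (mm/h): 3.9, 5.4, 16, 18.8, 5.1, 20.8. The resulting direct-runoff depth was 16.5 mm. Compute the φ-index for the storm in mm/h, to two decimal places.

φ ≈ 7.53 mm/h

Only the 3 blocks with intensity above φ contribute runoff: 16, 18.8, 20.8 mm/h.
Σ(I−φ)·Δt = d  ⇒  (16+18.8+20.8 − 3φ)·0.5 = 16.5
φ = (55.60 − 16.5/0.5) / 3 = 7.53 mm/h.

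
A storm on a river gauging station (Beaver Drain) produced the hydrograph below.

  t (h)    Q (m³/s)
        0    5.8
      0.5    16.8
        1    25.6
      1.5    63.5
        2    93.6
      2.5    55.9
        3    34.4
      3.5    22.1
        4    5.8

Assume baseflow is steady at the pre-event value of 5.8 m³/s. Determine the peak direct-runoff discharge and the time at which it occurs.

Subtracting baseflow gives direct-runoff ordinates: 0.0, 11.0, 19.8, 57.7, 87.8, 50.1, 28.6, 16.3, 0.0 m³/s.
The maximum is 87.8 m³/s, occurring at the reading for t = 2 h.

Q_p = 87.8 m³/s at t = 2 h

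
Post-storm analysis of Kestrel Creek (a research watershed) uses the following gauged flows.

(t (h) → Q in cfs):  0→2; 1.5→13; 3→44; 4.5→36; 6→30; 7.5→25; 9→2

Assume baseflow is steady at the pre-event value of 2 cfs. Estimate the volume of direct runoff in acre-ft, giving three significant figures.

V ≈ 17.1 acre-ft

Direct-runoff ordinates (Q − Q_b): 0.0, 11.0, 42.0, 34.0, 28.0, 23.0, 0.0 cfs.
ΣQ_DR = 138.0 cfs.
With Δt = 1.5 h = 5400 s, V = ΣQ_DR · Δt = 138.0 × 5400 = 7.45 × 10^5 ft³ = 17.1 acre-ft.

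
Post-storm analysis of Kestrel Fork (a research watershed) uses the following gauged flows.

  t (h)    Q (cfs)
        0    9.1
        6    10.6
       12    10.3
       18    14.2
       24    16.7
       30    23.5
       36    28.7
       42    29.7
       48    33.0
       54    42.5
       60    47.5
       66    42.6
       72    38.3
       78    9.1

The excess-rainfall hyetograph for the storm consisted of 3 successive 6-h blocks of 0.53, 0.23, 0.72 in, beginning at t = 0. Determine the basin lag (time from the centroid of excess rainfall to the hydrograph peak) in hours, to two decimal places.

Centroid of excess rainfall: t_c = Σ P_i·t̄_i / ΣP_i = 9.7703 h (block centres at 3, 9, 15 h).
Hydrograph peak occurs at t = 60 h, so basin lag t_L = 60 − 9.7703 = 50.23 h.

t_L ≈ 50.23 h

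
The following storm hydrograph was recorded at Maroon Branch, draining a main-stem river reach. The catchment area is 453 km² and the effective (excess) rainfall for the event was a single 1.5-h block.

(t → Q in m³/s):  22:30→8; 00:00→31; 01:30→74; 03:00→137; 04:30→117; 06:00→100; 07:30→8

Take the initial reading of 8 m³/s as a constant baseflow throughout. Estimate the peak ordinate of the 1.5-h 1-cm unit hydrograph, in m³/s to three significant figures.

U_p ≈ 258 m³/s

Direct runoff: 0.0, 23.0, 66.0, 129.0, 109.0, 92.0, 0.0 m³/s; ΣQ_DR = 419.0 m³/s, peak = 129.0 m³/s.
Runoff depth d = ΣQ_DR·Δt / A = 419.0 × 5400 / (453 km²) = 4.995 mm.
The 1-cm UH is the DRH scaled by (10 mm)/d, so U_p = 129.0 × 10/4.995 = 258 m³/s.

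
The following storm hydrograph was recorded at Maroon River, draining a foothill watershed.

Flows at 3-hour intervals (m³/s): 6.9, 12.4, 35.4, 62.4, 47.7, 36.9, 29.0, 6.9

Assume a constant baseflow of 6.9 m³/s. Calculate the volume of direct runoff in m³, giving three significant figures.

V ≈ 1.97 × 10^6 m³

Direct-runoff ordinates (Q − Q_b): 0.0, 5.5, 28.5, 55.5, 40.8, 30.0, 22.1, 0.0 m³/s.
ΣQ_DR = 182.4 m³/s.
With Δt = 3 h = 10800 s, V = ΣQ_DR · Δt = 182.4 × 10800 = 1.97 × 10^6 m³.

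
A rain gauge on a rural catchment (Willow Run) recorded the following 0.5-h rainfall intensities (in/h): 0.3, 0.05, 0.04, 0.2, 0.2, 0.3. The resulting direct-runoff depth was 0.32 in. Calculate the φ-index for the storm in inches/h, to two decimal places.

φ ≈ 0.09 in/h

Only the 4 blocks with intensity above φ contribute runoff: 0.3, 0.2, 0.2, 0.3 in/h.
Σ(I−φ)·Δt = d  ⇒  (0.3+0.2+0.2+0.3 − 4φ)·0.5 = 0.32
φ = (1.000 − 0.32/0.5) / 4 = 0.09 in/h.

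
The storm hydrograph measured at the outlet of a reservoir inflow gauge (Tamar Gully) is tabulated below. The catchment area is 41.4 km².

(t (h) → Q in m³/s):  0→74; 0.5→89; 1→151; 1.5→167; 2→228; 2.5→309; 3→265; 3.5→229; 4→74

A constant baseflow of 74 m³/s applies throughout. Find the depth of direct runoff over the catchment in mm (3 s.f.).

d ≈ 40.0 mm

Direct runoff: 0.0, 15.0, 77.0, 93.0, 154.0, 235.0, 191.0, 155.0, 0.0 m³/s; ΣQ_DR = 920.0 m³/s.
V = ΣQ_DR · Δt = 920.0 × 1800 s = 1.656 × 10^6 m³.
Over A = 41.4 km², depth = V / A = 40.0 mm.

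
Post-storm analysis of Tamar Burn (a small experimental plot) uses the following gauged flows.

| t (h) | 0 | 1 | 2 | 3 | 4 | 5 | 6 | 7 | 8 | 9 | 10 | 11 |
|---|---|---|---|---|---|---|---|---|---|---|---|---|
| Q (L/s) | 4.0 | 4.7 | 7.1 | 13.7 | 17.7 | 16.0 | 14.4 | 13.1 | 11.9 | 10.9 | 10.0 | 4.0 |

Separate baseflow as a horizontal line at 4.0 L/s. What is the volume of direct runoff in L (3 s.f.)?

V ≈ 2.86 × 10^5 L

Direct-runoff ordinates (Q − Q_b): 0.0, 0.7, 3.1, 9.7, 13.7, 12.0, 10.4, 9.1, 7.9, 6.9, 6.0, 0.0 L/s.
ΣQ_DR = 79.50 L/s.
With Δt = 1 h = 3600 s, V = ΣQ_DR · Δt = 79.50 × 3600 = 2.86 × 10^5 L.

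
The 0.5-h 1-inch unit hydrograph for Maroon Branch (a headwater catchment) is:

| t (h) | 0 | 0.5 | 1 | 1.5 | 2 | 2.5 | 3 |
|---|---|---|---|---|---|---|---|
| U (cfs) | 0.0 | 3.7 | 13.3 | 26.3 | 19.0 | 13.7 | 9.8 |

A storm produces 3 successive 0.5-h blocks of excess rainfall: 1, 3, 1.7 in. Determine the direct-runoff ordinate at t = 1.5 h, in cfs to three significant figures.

Q ≈ 72.5 cfs

By discrete convolution, Q_j = Σ (P_i / 1 in) · U_{j−i}.
At t = 1.5 h (j=3): Q = (1/1)·26.3 + (3/1)·13.3 + (1.7/1)·3.7 = 72.5 cfs.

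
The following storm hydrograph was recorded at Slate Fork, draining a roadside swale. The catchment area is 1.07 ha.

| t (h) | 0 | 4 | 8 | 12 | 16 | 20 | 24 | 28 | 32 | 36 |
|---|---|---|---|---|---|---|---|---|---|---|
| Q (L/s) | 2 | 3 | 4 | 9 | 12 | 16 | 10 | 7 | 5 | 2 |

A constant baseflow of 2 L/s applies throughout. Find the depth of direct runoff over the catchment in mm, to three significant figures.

Direct runoff: 0.0, 1.0, 2.0, 7.0, 10.0, 14.0, 8.0, 5.0, 3.0, 0.0 L/s; ΣQ_DR = 50.00 L/s.
V = ΣQ_DR · Δt = 50.00 × 14400 s = 7.200 × 10^5 L.
Over A = 1.07 ha, depth = V / A = 67.3 mm.

d ≈ 67.3 mm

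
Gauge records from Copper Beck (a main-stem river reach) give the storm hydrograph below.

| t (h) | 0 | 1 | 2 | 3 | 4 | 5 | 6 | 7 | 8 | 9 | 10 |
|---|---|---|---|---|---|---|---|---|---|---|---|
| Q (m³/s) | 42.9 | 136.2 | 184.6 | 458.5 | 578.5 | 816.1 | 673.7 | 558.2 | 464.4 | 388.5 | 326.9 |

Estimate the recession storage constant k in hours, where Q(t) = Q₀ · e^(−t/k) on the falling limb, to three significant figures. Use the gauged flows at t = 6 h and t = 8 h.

k ≈ 5.38 h

On the falling limb, Q drops from 673.7 to 464.4 m³/s between t = 6 h and t = 8 h (Δt = 2 h).
k = −Δt / ln(Q₂/Q₁) = −2 / ln(464.4/673.7) = 5.38 h.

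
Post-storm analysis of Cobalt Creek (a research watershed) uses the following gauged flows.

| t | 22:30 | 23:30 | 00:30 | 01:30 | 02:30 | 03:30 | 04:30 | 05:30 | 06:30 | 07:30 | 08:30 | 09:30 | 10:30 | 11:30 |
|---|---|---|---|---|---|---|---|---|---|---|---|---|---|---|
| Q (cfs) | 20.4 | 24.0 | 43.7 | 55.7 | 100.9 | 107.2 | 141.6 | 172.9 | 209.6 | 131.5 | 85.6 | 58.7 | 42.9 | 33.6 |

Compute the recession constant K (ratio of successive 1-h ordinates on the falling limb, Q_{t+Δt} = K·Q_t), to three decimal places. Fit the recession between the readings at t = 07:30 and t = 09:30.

K ≈ 0.668

Using the recession-limb readings at t = 07:30 and t = 09:30: Q falls from 131.5 to 58.7 cfs over 2 intervals.
K = (Q₂/Q₁)^(1/2) = (58.7/131.5)^(1/2) = 0.668.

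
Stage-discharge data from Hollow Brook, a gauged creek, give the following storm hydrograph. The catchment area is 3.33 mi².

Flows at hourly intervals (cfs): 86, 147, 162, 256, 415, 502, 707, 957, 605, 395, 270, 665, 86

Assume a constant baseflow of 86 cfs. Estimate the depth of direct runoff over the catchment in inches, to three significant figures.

d ≈ 1.92 in

Direct runoff: 0.0, 61.0, 76.0, 170.0, 329.0, 416.0, 621.0, 871.0, 519.0, 309.0, 184.0, 579.0, 0.0 cfs; ΣQ_DR = 4135 cfs.
V = ΣQ_DR · Δt = 4135 × 3600 s = 1.489 × 10^7 ft³.
Over A = 3.33 mi², depth = V / A = 1.92 in.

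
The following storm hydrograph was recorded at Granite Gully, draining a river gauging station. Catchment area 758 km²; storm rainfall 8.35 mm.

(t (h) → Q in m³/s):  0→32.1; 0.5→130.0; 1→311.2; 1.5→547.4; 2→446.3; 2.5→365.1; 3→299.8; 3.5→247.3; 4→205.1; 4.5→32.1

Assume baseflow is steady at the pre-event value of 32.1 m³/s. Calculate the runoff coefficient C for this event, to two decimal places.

C ≈ 0.65

ΣQ_DR = 2295 m³/s; V = ΣQ_DR·Δt = 4.132 × 10^6 m³.
Runoff depth d = V / A = 5.451 mm.
C = d / P = 5.451 / 8.35 = 0.65.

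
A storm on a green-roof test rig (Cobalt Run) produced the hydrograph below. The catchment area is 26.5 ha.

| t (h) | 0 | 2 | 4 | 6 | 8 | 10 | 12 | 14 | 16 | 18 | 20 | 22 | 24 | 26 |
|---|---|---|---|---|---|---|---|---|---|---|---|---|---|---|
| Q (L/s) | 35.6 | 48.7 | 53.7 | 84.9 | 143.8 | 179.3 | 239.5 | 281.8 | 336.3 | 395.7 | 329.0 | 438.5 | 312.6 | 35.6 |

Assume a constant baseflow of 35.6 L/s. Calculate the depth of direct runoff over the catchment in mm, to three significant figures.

d ≈ 65.7 mm

Direct runoff: 0.0, 13.1, 18.1, 49.3, 108.2, 143.7, 203.9, 246.2, 300.7, 360.1, 293.4, 402.9, 277.0, 0.0 L/s; ΣQ_DR = 2417 L/s.
V = ΣQ_DR · Δt = 2417 × 7200 s = 1.740 × 10^7 L.
Over A = 26.5 ha, depth = V / A = 65.7 mm.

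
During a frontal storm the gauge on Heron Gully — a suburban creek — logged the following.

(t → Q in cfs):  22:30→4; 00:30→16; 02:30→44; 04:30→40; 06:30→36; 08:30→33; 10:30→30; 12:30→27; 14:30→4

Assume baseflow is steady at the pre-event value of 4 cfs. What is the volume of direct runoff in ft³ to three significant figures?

Direct-runoff ordinates (Q − Q_b): 0.0, 12.0, 40.0, 36.0, 32.0, 29.0, 26.0, 23.0, 0.0 cfs.
ΣQ_DR = 198.0 cfs.
With Δt = 2 h = 7200 s, V = ΣQ_DR · Δt = 198.0 × 7200 = 1.43 × 10^6 ft³.

V ≈ 1.43 × 10^6 ft³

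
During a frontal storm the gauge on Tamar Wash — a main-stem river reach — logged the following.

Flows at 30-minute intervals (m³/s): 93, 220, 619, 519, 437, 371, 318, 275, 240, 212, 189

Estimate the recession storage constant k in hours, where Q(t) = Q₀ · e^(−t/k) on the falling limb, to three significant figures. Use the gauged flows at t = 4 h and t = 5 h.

On the falling limb, Q drops from 240 to 189 m³/s between t = 4 h and t = 5 h (Δt = 1 h).
k = −Δt / ln(Q₂/Q₁) = −1 / ln(189/240) = 4.19 h.

k ≈ 4.19 h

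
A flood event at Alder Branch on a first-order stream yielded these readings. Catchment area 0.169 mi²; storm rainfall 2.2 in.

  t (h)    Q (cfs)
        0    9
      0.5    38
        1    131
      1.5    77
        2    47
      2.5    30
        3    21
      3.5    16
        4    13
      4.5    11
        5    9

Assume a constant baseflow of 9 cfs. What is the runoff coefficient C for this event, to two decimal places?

ΣQ_DR = 303.0 cfs; V = ΣQ_DR·Δt = 5.454 × 10^5 ft³.
Runoff depth d = V / A = 1.389 in.
C = d / P = 1.389 / 2.2 = 0.63.

C ≈ 0.63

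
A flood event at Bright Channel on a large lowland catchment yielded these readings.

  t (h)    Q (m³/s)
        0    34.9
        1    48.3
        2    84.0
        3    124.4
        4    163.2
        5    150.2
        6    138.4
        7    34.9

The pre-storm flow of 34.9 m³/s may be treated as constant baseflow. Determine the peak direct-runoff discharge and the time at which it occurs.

Q_p = 128.3 m³/s at t = 4 h

Subtracting baseflow gives direct-runoff ordinates: 0.0, 13.4, 49.1, 89.5, 128.3, 115.3, 103.5, 0.0 m³/s.
The maximum is 128.3 m³/s, occurring at the reading for t = 4 h.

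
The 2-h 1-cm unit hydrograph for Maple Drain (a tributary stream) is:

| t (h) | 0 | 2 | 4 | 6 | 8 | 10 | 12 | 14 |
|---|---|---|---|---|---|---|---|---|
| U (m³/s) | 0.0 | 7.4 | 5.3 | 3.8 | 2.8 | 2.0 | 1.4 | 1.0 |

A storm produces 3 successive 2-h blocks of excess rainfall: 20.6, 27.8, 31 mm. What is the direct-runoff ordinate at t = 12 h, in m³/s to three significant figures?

By discrete convolution, Q_j = Σ (P_i / 10 mm) · U_{j−i}.
At t = 12 h (j=6): Q = (20.6/10)·1.4 + (27.8/10)·2.0 + (31/10)·2.8 = 17.1 m³/s.

Q ≈ 17.1 m³/s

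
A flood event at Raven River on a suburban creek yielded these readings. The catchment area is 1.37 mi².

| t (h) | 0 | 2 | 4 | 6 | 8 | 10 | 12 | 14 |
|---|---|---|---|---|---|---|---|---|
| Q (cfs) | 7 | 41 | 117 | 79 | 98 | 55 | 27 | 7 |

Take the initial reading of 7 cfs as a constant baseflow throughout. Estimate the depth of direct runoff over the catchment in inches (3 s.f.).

d ≈ 0.848 in

Direct runoff: 0.0, 34.0, 110.0, 72.0, 91.0, 48.0, 20.0, 0.0 cfs; ΣQ_DR = 375.0 cfs.
V = ΣQ_DR · Δt = 375.0 × 7200 s = 2.700 × 10^6 ft³.
Over A = 1.37 mi², depth = V / A = 0.848 in.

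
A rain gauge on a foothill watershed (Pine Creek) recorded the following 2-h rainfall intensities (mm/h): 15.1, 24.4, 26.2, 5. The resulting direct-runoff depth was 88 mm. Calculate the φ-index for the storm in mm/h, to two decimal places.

φ ≈ 7.23 mm/h

Only the 3 blocks with intensity above φ contribute runoff: 15.1, 24.4, 26.2 mm/h.
Σ(I−φ)·Δt = d  ⇒  (15.1+24.4+26.2 − 3φ)·2 = 88
φ = (65.70 − 88/2) / 3 = 7.23 mm/h.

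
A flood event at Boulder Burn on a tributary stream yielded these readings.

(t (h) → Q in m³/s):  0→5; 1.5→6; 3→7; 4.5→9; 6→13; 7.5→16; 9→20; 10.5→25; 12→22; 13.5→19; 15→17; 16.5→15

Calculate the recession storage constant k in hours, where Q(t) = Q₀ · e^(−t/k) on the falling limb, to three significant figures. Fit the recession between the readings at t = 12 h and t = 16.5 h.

k ≈ 11.7 h

On the falling limb, Q drops from 22 to 15 m³/s between t = 12 h and t = 16.5 h (Δt = 4.5 h).
k = −Δt / ln(Q₂/Q₁) = −4.5 / ln(15/22) = 11.7 h.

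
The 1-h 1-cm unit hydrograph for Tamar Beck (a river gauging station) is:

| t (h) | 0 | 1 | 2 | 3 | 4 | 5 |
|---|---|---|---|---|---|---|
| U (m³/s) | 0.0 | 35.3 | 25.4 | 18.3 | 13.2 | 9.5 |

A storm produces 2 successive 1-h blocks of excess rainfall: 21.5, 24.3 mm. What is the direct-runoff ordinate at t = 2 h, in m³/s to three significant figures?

Q ≈ 140 m³/s

By discrete convolution, Q_j = Σ (P_i / 10 mm) · U_{j−i}.
At t = 2 h (j=2): Q = (21.5/10)·25.4 + (24.3/10)·35.3 = 140 m³/s.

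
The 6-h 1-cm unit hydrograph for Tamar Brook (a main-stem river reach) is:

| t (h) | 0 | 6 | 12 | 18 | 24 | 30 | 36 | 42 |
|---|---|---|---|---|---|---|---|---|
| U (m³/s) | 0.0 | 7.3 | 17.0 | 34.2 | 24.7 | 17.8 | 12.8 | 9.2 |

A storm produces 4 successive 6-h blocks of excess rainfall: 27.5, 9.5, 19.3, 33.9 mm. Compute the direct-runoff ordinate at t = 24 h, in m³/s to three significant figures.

Q ≈ 158 m³/s

By discrete convolution, Q_j = Σ (P_i / 10 mm) · U_{j−i}.
At t = 24 h (j=4): Q = (27.5/10)·24.7 + (9.5/10)·34.2 + (19.3/10)·17.0 + (33.9/10)·7.3 = 158 m³/s.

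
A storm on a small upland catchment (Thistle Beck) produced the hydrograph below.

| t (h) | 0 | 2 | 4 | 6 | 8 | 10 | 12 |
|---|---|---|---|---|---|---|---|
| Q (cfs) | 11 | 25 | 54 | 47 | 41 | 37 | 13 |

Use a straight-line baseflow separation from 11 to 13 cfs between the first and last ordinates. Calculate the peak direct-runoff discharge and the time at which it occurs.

Subtracting baseflow gives direct-runoff ordinates: 0.00, 13.67, 42.33, 35.00, 28.67, 24.33, 0.00 cfs.
The maximum is 42.33 cfs, occurring at the reading for t = 4 h.

Q_p = 42.33 cfs at t = 4 h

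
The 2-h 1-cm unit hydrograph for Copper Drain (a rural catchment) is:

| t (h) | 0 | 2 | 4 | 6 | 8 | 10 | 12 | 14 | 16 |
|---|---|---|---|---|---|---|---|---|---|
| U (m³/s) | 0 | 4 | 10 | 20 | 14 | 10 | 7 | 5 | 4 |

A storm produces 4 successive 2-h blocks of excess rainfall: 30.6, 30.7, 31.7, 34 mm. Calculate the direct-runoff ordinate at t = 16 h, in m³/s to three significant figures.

Q ≈ 83.8 m³/s

By discrete convolution, Q_j = Σ (P_i / 10 mm) · U_{j−i}.
At t = 16 h (j=8): Q = (30.6/10)·4 + (30.7/10)·5 + (31.7/10)·7 + (34/10)·10 = 83.8 m³/s.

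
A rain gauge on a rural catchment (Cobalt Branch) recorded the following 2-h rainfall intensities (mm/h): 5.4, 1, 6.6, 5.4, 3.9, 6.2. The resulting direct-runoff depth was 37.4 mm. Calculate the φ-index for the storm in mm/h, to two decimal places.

φ ≈ 1.76 mm/h

Only the 5 blocks with intensity above φ contribute runoff: 5.4, 6.6, 5.4, 3.9, 6.2 mm/h.
Σ(I−φ)·Δt = d  ⇒  (5.4+6.6+5.4+3.9+6.2 − 5φ)·2 = 37.4
φ = (27.50 − 37.4/2) / 5 = 1.76 mm/h.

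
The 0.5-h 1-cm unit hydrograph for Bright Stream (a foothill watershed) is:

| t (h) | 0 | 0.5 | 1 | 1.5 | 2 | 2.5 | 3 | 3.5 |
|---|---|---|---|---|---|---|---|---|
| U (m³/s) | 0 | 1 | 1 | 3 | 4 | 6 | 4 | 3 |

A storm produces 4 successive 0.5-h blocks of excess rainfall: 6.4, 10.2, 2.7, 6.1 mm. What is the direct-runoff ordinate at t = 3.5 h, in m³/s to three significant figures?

Q ≈ 10.1 m³/s

By discrete convolution, Q_j = Σ (P_i / 10 mm) · U_{j−i}.
At t = 3.5 h (j=7): Q = (6.4/10)·3 + (10.2/10)·4 + (2.7/10)·6 + (6.1/10)·4 = 10.1 m³/s.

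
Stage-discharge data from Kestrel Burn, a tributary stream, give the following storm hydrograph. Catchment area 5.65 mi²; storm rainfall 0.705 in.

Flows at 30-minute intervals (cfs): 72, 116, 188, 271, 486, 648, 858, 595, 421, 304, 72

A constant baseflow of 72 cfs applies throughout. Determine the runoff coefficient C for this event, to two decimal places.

C ≈ 0.63

ΣQ_DR = 3239 cfs; V = ΣQ_DR·Δt = 5.830 × 10^6 ft³.
Runoff depth d = V / A = 0.4442 in.
C = d / P = 0.4442 / 0.705 = 0.63.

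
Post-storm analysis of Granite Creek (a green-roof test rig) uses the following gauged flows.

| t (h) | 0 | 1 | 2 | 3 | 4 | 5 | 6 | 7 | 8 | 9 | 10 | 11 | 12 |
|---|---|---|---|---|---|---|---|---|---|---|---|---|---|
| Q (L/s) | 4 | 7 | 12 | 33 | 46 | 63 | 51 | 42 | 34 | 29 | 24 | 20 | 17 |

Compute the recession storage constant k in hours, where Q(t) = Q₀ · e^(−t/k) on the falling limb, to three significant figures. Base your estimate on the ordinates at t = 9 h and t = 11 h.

On the falling limb, Q drops from 29 to 20 L/s between t = 9 h and t = 11 h (Δt = 2 h).
k = −Δt / ln(Q₂/Q₁) = −2 / ln(20/29) = 5.38 h.

k ≈ 5.38 h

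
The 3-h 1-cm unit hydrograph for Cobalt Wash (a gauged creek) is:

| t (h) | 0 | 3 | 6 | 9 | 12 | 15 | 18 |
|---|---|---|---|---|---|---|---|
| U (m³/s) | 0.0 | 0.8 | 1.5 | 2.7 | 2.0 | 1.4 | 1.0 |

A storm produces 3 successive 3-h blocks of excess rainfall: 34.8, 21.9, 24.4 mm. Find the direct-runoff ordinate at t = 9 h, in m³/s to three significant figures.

By discrete convolution, Q_j = Σ (P_i / 10 mm) · U_{j−i}.
At t = 9 h (j=3): Q = (34.8/10)·2.7 + (21.9/10)·1.5 + (24.4/10)·0.8 = 14.6 m³/s.

Q ≈ 14.6 m³/s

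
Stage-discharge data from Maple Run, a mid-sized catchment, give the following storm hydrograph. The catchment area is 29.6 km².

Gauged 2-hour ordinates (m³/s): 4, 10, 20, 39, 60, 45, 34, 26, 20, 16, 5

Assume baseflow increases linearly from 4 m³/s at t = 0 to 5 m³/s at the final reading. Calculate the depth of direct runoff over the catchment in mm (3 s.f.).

d ≈ 55.8 mm

Direct runoff: 0.00, 5.90, 15.80, 34.70, 55.60, 40.50, 29.40, 21.30, 15.20, 11.10, 0.00 m³/s; ΣQ_DR = 229.5 m³/s.
V = ΣQ_DR · Δt = 229.5 × 7200 s = 1.652 × 10^6 m³.
Over A = 29.6 km², depth = V / A = 55.8 mm.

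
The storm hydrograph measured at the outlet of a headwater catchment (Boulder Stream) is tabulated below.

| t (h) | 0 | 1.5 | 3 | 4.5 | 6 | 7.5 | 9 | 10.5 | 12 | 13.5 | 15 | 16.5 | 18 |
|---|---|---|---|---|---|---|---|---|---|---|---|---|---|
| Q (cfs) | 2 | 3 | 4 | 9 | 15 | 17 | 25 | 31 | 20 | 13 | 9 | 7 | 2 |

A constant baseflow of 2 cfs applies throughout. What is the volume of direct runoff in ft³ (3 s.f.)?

V ≈ 7.07 × 10^5 ft³

Direct-runoff ordinates (Q − Q_b): 0.0, 1.0, 2.0, 7.0, 13.0, 15.0, 23.0, 29.0, 18.0, 11.0, 7.0, 5.0, 0.0 cfs.
ΣQ_DR = 131.0 cfs.
With Δt = 1.5 h = 5400 s, V = ΣQ_DR · Δt = 131.0 × 5400 = 7.07 × 10^5 ft³.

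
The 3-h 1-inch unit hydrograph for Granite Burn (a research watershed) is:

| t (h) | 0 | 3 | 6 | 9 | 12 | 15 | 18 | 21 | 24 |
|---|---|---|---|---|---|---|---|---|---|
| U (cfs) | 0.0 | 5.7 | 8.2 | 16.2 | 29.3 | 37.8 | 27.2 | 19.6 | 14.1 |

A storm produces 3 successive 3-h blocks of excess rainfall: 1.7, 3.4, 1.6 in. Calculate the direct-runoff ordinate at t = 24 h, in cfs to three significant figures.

By discrete convolution, Q_j = Σ (P_i / 1 in) · U_{j−i}.
At t = 24 h (j=8): Q = (1.7/1)·14.1 + (3.4/1)·19.6 + (1.6/1)·27.2 = 134 cfs.

Q ≈ 134 cfs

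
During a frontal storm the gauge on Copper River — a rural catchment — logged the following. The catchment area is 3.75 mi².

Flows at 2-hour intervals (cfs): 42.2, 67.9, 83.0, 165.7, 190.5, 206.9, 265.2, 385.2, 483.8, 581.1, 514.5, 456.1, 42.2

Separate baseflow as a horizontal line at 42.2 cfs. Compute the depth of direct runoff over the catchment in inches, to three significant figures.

Direct runoff: 0.0, 25.7, 40.8, 123.5, 148.3, 164.7, 223.0, 343.0, 441.6, 538.9, 472.3, 413.9, 0.0 cfs; ΣQ_DR = 2936 cfs.
V = ΣQ_DR · Δt = 2936 × 7200 s = 2.114 × 10^7 ft³.
Over A = 3.75 mi², depth = V / A = 2.43 in.

d ≈ 2.43 in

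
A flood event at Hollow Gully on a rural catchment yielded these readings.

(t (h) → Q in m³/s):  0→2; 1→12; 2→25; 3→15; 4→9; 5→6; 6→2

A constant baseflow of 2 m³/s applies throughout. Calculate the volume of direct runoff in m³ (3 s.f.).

Direct-runoff ordinates (Q − Q_b): 0.0, 10.0, 23.0, 13.0, 7.0, 4.0, 0.0 m³/s.
ΣQ_DR = 57.00 m³/s.
With Δt = 1 h = 3600 s, V = ΣQ_DR · Δt = 57.00 × 3600 = 2.05 × 10^5 m³.

V ≈ 2.05 × 10^5 m³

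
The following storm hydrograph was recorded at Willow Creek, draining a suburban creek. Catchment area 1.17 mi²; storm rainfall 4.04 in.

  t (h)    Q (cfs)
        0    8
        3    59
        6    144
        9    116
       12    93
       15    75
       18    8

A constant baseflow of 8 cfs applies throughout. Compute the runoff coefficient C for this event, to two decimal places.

ΣQ_DR = 447.0 cfs; V = ΣQ_DR·Δt = 4.828 × 10^6 ft³.
Runoff depth d = V / A = 1.776 in.
C = d / P = 1.776 / 4.04 = 0.44.

C ≈ 0.44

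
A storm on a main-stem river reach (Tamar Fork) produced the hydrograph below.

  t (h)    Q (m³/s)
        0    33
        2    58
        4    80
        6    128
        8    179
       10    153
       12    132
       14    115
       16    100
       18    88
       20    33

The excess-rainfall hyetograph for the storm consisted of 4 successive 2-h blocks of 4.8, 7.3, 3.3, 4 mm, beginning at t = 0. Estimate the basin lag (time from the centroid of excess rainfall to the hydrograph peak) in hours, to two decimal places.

t_L ≈ 4.33 h

Centroid of excess rainfall: t_c = Σ P_i·t̄_i / ΣP_i = 3.6701 h (block centres at 1, 3, 5, 7 h).
Hydrograph peak occurs at t = 8 h, so basin lag t_L = 8 − 3.6701 = 4.33 h.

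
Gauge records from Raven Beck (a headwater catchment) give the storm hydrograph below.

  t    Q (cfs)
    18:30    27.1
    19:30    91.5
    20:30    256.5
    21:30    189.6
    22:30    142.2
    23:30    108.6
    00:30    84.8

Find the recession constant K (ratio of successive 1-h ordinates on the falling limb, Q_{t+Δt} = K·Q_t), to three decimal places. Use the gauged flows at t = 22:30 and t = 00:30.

Using the recession-limb readings at t = 22:30 and t = 00:30: Q falls from 142.2 to 84.8 cfs over 2 intervals.
K = (Q₂/Q₁)^(1/2) = (84.8/142.2)^(1/2) = 0.772.

K ≈ 0.772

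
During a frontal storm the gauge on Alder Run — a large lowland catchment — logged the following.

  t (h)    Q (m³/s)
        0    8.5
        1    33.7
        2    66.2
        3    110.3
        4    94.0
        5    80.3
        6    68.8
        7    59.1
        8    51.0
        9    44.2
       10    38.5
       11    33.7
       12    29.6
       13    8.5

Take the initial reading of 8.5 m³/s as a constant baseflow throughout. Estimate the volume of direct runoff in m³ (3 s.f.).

Direct-runoff ordinates (Q − Q_b): 0.0, 25.2, 57.7, 101.8, 85.5, 71.8, 60.3, 50.6, 42.5, 35.7, 30.0, 25.2, 21.1, 0.0 m³/s.
ΣQ_DR = 607.4 m³/s.
With Δt = 1 h = 3600 s, V = ΣQ_DR · Δt = 607.4 × 3600 = 2.19 × 10^6 m³.

V ≈ 2.19 × 10^6 m³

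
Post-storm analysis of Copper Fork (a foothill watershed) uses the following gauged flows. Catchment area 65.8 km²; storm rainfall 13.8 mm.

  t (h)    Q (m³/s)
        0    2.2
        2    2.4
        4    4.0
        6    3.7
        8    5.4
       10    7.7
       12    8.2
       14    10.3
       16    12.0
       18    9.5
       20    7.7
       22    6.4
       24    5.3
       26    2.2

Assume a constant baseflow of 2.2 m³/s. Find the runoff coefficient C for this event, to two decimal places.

C ≈ 0.45

ΣQ_DR = 56.20 m³/s; V = ΣQ_DR·Δt = 4.046 × 10^5 m³.
Runoff depth d = V / A = 6.150 mm.
C = d / P = 6.150 / 13.8 = 0.45.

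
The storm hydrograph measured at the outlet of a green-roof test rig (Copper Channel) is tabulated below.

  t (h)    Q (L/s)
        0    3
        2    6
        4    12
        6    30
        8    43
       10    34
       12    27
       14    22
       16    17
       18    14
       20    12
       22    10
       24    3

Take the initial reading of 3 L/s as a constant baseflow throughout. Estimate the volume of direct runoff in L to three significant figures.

V ≈ 1.40 × 10^6 L

Direct-runoff ordinates (Q − Q_b): 0.0, 3.0, 9.0, 27.0, 40.0, 31.0, 24.0, 19.0, 14.0, 11.0, 9.0, 7.0, 0.0 L/s.
ΣQ_DR = 194.0 L/s.
With Δt = 2 h = 7200 s, V = ΣQ_DR · Δt = 194.0 × 7200 = 1.40 × 10^6 L.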